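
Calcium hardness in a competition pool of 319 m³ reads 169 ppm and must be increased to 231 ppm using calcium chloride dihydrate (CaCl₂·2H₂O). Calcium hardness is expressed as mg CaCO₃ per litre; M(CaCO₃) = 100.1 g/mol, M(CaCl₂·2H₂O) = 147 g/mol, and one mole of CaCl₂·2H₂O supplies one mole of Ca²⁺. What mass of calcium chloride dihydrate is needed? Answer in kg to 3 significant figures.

29.0 kg

Volume: 319 m³ = 319,000 L.
Hardness to add: (231 − 169) = 62 mg/L as CaCO₃ × 319,000 L = 19,780 g as CaCO₃.
Moles of Ca²⁺ (1 mol Ca²⁺ ≡ 1 mol CaCO₃): 19,780 / 100.1 g/mol = 197.6 mol.
Mass of CaCl₂·2H₂O: 197.6 × 147 = 29,040 g.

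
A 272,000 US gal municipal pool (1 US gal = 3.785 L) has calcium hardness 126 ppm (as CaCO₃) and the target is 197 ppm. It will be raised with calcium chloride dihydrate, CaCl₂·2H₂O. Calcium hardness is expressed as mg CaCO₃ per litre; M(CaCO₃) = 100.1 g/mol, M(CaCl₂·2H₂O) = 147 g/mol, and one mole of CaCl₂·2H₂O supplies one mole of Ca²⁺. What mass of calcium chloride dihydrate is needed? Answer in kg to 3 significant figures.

Volume: 272,000 US gal × 3.785 L/gal = 1,029,520 L.
Hardness to add: (197 − 126) = 71 mg/L as CaCO₃ × 1,029,520 L = 73,100 g as CaCO₃.
Moles of Ca²⁺ (1 mol Ca²⁺ ≡ 1 mol CaCO₃): 73,100 / 100.1 g/mol = 730.2 mol.
Mass of CaCl₂·2H₂O: 730.2 × 147 = 107,300 g.

107 kg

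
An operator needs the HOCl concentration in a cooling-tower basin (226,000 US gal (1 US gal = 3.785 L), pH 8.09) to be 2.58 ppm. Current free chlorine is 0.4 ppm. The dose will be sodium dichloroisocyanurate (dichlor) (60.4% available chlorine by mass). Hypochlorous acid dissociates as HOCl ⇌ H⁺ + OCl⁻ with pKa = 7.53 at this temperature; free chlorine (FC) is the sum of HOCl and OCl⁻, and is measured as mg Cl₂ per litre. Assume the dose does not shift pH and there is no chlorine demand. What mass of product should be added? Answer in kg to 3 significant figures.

16.4 kg

Volume: 226,000 US gal × 3.785 L/gal = 855,410 L.
[OCl⁻]/[HOCl] = 10^(pH − pKa) = 10^(8.09 − 7.53) = 3.631; fraction as HOCl = 1/(1 + 3.631) = 0.2159.
Free chlorine required for 2.58 ppm HOCl: 2.58 / 0.2159 = 11.95 ppm.
FC to add: 11.95 − 0.4 = 11.55 mg/L as Cl₂.
Cl₂ equivalent: 11.55 mg/L × 855,410 L = 9878 g.
Product at 60.4% available Cl: 9878 / 0.604 = 16,350 g.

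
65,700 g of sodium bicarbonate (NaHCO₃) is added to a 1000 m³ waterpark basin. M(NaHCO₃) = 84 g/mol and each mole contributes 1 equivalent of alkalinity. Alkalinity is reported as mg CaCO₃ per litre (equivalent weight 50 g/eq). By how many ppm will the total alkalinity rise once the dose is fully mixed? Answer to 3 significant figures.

39.1 ppm

Volume: 1000 m³ = 1,000,000 L.
Moles of NaHCO₃: 65,700 g ÷ 84 g/mol = 782.1 mol → 782.1 eq of alkalinity.
As CaCO₃: 782.1 eq × 50 g/eq = 39,110 g.
Rise: 39,110 g / 1,000,000 L × 1000 = 39.11 mg/L.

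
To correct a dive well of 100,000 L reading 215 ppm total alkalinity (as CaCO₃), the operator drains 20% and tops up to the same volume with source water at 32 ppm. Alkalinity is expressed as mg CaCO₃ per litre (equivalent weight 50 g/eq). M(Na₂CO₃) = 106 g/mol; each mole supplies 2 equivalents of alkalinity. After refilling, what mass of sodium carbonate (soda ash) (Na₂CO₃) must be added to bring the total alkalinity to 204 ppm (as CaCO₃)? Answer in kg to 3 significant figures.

After draining 20% and refilling: 215 × 0.80 + 32 × 0.20 = 178.4 ppm.
Deficit to target: 204 − 178.4 = 25.6 mg/L.
As CaCO₃: 25.6 mg/L × 100,000 L = 2560 g; ÷ 50 g/eq ÷ 2 = 25.6 mol Na₂CO₃.
Mass: 25.6 × 106 = 2714 g.

2.71 kg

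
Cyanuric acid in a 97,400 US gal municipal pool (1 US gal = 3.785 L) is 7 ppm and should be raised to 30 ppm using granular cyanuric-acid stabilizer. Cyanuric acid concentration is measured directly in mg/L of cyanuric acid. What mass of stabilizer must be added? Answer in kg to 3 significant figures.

Volume: 97,400 US gal × 3.785 L/gal = 368,659 L.
CYA to add: (30 − 7) = 23 mg/L × 368,659 L = 8479 g cyanuric acid.

8.48 kg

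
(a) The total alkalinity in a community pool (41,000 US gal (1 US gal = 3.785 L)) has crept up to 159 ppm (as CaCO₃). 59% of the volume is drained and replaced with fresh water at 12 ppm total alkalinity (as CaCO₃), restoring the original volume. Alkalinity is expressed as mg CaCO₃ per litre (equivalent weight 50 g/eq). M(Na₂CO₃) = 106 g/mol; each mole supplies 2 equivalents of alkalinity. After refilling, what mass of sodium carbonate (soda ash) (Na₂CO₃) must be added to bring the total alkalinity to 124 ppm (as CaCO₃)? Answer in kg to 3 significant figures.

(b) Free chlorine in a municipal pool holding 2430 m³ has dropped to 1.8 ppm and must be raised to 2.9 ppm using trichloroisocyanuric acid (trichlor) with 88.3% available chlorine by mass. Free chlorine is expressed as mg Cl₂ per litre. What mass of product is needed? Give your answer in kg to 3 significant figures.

(a) 8.51 kg; (b) 3.03 kg

(a) Volume: 41,000 US gal × 3.785 L/gal = 155,185 L.
(a) After draining 59% and refilling: 159 × 0.41 + 12 × 0.59 = 72.27 ppm.
(a) Deficit to target: 124 − 72.27 = 51.73 mg/L.
(a) As CaCO₃: 51.73 mg/L × 155,185 L = 8028 g; ÷ 50 g/eq ÷ 2 = 80.28 mol Na₂CO₃.
(a) Mass: 80.28 × 106 = 8509 g.

(b) Volume: 2430 m³ = 2,430,000 L.
(b) Chlorine deficit: 2.9 − 1.8 = 1.1 ppm = 1.1 mg/L as Cl₂.
(b) Cl₂ equivalent needed: 1.1 mg/L × 2,430,000 L = 2,673,000 mg = 2673 g.
(b) Product at 88.3% available chlorine: 2673 / 0.883 = 3027 g.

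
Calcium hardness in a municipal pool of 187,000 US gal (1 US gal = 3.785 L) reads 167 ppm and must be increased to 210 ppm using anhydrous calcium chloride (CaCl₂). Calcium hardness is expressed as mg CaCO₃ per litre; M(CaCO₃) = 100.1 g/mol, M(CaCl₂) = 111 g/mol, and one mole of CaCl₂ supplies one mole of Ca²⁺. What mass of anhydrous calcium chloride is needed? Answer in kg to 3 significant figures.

33.7 kg

Volume: 187,000 US gal × 3.785 L/gal = 707,795 L.
Hardness to add: (210 − 167) = 43 mg/L as CaCO₃ × 707,795 L = 30,440 g as CaCO₃.
Moles of Ca²⁺ (1 mol Ca²⁺ ≡ 1 mol CaCO₃): 30,440 / 100.1 g/mol = 304 mol.
Mass of CaCl₂: 304 × 111 = 33,750 g.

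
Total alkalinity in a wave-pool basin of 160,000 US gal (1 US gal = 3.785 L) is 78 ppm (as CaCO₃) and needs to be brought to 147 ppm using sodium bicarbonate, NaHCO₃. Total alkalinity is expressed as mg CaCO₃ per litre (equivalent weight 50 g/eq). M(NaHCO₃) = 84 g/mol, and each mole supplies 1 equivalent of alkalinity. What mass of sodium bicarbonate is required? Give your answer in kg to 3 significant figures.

70.2 kg

Volume: 160,000 US gal × 3.785 L/gal = 605,600 L.
Alkalinity to add: (147 − 78) = 69 mg/L as CaCO₃ × 605,600 L = 41,790 g as CaCO₃.
Equivalents: 41,790 g ÷ 50 g/eq = 835.7 eq.
NaHCO₃ supplies 1 eq per mole → 835.7 mol.
Mass: 835.7 mol × 84 g/mol = 70,200 g.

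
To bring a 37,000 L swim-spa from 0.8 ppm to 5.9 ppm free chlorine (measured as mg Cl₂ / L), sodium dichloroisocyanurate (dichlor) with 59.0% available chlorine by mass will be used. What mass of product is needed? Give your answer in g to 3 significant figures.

Chlorine deficit: 5.9 − 0.8 = 5.1 ppm = 5.1 mg/L as Cl₂.
Cl₂ equivalent needed: 5.1 mg/L × 37,000 L = 188,700 mg = 188.7 g.
Product at 59.0% available chlorine: 188.7 / 0.59 = 319.8 g.

320 g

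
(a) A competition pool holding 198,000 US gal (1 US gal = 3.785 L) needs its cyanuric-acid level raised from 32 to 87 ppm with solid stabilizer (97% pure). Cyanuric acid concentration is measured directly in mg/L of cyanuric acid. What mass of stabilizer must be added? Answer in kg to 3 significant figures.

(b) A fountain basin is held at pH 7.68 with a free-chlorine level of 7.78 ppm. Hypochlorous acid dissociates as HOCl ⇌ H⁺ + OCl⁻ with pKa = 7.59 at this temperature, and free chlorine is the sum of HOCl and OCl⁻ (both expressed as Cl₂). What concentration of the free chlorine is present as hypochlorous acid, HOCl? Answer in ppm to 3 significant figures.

(a) Volume: 198,000 US gal × 3.785 L/gal = 749,430 L.
(a) CYA to add: (87 − 32) = 55 mg/L × 749,430 L = 41,220 g cyanuric acid.
(a) At 97% purity: 41,220 / 0.97 = 42,490 g product.

(b) [OCl⁻]/[HOCl] = 10^(pH − pKa) = 10^(7.68 − 7.59) = 10^0.09 = 1.23.
(b) Fraction as HOCl = 1 / (1 + 1.23) = 0.4484.
(b) HOCl = 0.4484 × 7.78 ppm = 3.488 ppm.

(a) 42.5 kg; (b) 3.49 ppm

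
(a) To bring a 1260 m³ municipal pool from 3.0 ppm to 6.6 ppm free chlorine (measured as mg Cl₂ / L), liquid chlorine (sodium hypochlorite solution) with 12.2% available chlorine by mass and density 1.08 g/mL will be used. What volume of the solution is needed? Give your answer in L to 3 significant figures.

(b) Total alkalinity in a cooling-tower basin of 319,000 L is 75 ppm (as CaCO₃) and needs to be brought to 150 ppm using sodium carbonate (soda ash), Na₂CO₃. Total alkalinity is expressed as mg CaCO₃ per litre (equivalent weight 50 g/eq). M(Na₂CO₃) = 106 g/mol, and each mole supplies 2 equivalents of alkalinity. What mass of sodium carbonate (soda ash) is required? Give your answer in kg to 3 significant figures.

(a) 34.4 L; (b) 25.4 kg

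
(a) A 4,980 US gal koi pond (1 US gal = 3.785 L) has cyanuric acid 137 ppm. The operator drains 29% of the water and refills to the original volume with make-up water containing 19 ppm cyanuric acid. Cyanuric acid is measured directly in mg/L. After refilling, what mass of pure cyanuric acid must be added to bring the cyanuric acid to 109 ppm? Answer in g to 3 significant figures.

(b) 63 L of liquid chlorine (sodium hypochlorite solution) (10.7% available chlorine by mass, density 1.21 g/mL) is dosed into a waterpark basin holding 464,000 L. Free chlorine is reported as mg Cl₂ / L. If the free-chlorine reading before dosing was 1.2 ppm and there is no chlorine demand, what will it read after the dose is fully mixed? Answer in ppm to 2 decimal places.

(a) 117 g; (b) 18.78 ppm

(a) Volume: 4,980 US gal × 3.785 L/gal = 18,849 L.
(a) After draining 29% and refilling: 137 × 0.71 + 19 × 0.29 = 102.78 ppm.
(a) Deficit to target: 109 − 102.78 = 6.22 mg/L.
(a) Mass: 6.22 mg/L × 18,849 L = 117.2 g cyanuric acid.

(b) Mass of solution: 63 L × 1000 mL/L × 1.21 g/mL = 76,230 g.
(b) Available chlorine delivered: 76,230 g × 0.107 = 8157 g as Cl₂.
(b) Concentration rise: 8157 g / 464,000 L = 17.58 mg/L = 17.58 ppm.
(b) Final FC: 1.2 + 17.58 = 18.78 ppm.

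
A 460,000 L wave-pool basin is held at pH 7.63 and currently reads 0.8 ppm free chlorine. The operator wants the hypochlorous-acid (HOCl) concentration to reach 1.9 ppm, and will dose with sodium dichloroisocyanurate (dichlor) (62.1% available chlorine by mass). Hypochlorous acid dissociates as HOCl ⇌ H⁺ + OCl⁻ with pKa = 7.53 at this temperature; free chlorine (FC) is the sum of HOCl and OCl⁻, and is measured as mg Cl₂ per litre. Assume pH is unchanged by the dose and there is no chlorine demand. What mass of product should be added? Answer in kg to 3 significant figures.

2.59 kg

[OCl⁻]/[HOCl] = 10^(pH − pKa) = 10^(7.63 − 7.53) = 1.259; fraction as HOCl = 1/(1 + 1.259) = 0.4427.
Free chlorine required for 1.9 ppm HOCl: 1.9 / 0.4427 = 4.292 ppm.
FC to add: 4.292 − 0.8 = 3.492 mg/L as Cl₂.
Cl₂ equivalent: 3.492 mg/L × 460,000 L = 1606 g.
Product at 62.1% available Cl: 1606 / 0.621 = 2587 g.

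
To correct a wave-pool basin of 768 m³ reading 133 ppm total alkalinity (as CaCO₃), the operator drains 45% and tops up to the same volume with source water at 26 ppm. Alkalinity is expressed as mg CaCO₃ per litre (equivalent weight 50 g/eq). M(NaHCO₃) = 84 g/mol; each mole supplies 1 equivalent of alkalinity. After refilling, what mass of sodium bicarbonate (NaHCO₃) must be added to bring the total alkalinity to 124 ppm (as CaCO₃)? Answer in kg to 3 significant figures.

Volume: 768 m³ = 768,000 L.
After draining 45% and refilling: 133 × 0.55 + 26 × 0.45 = 84.85 ppm.
Deficit to target: 124 − 84.85 = 39.15 mg/L.
As CaCO₃: 39.15 mg/L × 768,000 L = 30,070 g; ÷ 50 g/eq ÷ 1 = 601.3 mol NaHCO₃.
Mass: 601.3 × 84 = 50,510 g.

50.5 kg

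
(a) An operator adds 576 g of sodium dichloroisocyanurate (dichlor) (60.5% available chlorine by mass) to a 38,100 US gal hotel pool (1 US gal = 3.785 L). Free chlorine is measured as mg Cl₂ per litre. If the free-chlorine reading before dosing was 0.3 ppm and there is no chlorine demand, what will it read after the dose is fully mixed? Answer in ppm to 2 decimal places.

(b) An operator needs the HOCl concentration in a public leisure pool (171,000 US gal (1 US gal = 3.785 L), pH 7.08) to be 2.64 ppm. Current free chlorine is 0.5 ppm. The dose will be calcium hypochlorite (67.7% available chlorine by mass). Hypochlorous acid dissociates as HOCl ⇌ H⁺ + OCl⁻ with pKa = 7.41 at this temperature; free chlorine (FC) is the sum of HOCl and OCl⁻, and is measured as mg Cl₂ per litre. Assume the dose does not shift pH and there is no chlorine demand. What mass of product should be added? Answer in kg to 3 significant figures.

(a) Volume: 38,100 US gal × 3.785 L/gal = 144,208 L.
(a) Available chlorine delivered: 576 g × 0.605 = 348.5 g as Cl₂.
(a) Concentration rise: 348.5 g / 144,208 L = 2.417 mg/L = 2.42 ppm.
(a) Final FC: 0.3 + 2.42 = 2.72 ppm.

(b) Volume: 171,000 US gal × 3.785 L/gal = 647,235 L.
(b) [OCl⁻]/[HOCl] = 10^(pH − pKa) = 10^(7.08 − 7.41) = 0.4677; fraction as HOCl = 1/(1 + 0.4677) = 0.6813.
(b) Free chlorine required for 2.64 ppm HOCl: 2.64 / 0.6813 = 3.875 ppm.
(b) FC to add: 3.875 − 0.5 = 3.375 mg/L as Cl₂.
(b) Cl₂ equivalent: 3.375 mg/L × 647,235 L = 2184 g.
(b) Product at 67.7% available Cl: 2184 / 0.677 = 3226 g.

(a) 2.72 ppm; (b) 3.23 kg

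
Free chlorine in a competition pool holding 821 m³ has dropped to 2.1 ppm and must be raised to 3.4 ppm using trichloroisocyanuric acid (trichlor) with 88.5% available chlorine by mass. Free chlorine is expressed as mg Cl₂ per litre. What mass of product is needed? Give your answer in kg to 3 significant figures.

1.21 kg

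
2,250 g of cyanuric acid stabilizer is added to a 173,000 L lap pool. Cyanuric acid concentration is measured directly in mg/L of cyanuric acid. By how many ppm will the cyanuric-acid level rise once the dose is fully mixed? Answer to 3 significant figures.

Rise: 2,250 g / 173,000 L × 1000 = 13.01 mg/L.

13.0 ppm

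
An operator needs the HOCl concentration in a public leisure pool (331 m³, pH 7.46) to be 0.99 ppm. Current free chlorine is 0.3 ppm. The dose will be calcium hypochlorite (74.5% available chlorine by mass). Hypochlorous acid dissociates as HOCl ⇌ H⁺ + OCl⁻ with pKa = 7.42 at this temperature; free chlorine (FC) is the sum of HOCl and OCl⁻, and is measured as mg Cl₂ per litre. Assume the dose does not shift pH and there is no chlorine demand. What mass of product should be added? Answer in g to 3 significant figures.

Volume: 331 m³ = 331,000 L.
[OCl⁻]/[HOCl] = 10^(pH − pKa) = 10^(7.46 − 7.42) = 1.096; fraction as HOCl = 1/(1 + 1.096) = 0.477.
Free chlorine required for 0.99 ppm HOCl: 0.99 / 0.477 = 2.076 ppm.
FC to add: 2.076 − 0.3 = 1.776 mg/L as Cl₂.
Cl₂ equivalent: 1.776 mg/L × 331,000 L = 587.7 g.
Product at 74.5% available Cl: 587.7 / 0.745 = 788.9 g.

789 g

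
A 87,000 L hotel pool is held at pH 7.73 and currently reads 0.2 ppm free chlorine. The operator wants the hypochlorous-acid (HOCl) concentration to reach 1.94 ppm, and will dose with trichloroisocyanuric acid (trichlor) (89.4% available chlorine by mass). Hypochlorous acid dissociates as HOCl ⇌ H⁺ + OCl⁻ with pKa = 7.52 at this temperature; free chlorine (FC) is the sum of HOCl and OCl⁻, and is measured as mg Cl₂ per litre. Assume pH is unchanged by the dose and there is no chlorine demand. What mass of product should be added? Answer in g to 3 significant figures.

476 g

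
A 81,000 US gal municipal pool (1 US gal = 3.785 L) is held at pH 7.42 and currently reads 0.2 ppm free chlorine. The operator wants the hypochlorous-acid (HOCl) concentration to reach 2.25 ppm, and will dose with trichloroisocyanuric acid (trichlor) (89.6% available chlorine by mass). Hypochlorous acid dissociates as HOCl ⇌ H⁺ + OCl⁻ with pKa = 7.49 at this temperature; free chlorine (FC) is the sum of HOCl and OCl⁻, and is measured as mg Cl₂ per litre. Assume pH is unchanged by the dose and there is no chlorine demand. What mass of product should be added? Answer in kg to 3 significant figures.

1.36 kg

Volume: 81,000 US gal × 3.785 L/gal = 306,585 L.
[OCl⁻]/[HOCl] = 10^(pH − pKa) = 10^(7.42 − 7.49) = 0.8511; fraction as HOCl = 1/(1 + 0.8511) = 0.5402.
Free chlorine required for 2.25 ppm HOCl: 2.25 / 0.5402 = 4.165 ppm.
FC to add: 4.165 − 0.2 = 3.965 mg/L as Cl₂.
Cl₂ equivalent: 3.965 mg/L × 306,585 L = 1216 g.
Product at 89.6% available Cl: 1216 / 0.896 = 1357 g.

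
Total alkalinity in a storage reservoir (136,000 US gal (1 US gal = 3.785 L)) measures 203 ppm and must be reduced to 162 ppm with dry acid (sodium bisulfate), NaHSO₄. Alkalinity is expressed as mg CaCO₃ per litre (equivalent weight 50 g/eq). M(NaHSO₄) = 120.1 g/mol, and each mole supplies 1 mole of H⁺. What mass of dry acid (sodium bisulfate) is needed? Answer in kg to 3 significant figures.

Volume: 136,000 US gal × 3.785 L/gal = 514,760 L.
Alkalinity to neutralize: (203 − 162) = 41 mg/L as CaCO₃ × 514,760 L = 21,110 g as CaCO₃.
Equivalents of H⁺ required: 21,110 ÷ 50 g/eq = 422.1 eq = 422.1 mol NaHSO₄.
Mass of NaHSO₄: 422.1 × 120.1 = 50,690 g.

50.7 kg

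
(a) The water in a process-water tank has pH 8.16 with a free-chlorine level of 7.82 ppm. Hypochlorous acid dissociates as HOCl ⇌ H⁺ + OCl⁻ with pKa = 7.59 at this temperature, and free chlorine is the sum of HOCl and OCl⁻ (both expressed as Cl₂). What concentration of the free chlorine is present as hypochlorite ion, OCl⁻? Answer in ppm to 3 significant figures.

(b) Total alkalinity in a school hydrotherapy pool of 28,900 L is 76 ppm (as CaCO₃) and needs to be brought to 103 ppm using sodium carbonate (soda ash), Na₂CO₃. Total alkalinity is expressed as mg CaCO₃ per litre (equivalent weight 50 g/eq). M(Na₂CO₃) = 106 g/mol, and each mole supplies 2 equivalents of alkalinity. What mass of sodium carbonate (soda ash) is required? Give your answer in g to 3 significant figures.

(a) 6.16 ppm; (b) 827 g

(a) [OCl⁻]/[HOCl] = 10^(pH − pKa) = 10^(8.16 − 7.59) = 10^0.57 = 3.715.
(a) Fraction as HOCl = 1 / (1 + 3.715) = 0.2121.
(a) OCl⁻ = (1 − 0.2121) × 7.82 ppm = 6.162 ppm.

(b) Alkalinity to add: (103 − 76) = 27 mg/L as CaCO₃ × 28,900 L = 780.3 g as CaCO₃.
(b) Equivalents: 780.3 g ÷ 50 g/eq = 15.61 eq.
(b) Each mole of Na₂CO₃ supplies 2 eq, so 15.61 / 2 = 7.803 mol.
(b) Mass: 7.803 mol × 106 g/mol = 827.1 g.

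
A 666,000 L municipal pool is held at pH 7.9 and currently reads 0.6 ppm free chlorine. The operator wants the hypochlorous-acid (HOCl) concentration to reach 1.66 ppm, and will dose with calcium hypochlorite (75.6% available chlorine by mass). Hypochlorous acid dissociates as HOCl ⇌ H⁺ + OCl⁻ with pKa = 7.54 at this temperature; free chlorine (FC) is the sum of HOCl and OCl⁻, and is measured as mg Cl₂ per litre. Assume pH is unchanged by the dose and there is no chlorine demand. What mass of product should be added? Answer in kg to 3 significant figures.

[OCl⁻]/[HOCl] = 10^(pH − pKa) = 10^(7.9 − 7.54) = 2.291; fraction as HOCl = 1/(1 + 2.291) = 0.3039.
Free chlorine required for 1.66 ppm HOCl: 1.66 / 0.3039 = 5.463 ppm.
FC to add: 5.463 − 0.6 = 4.863 mg/L as Cl₂.
Cl₂ equivalent: 4.863 mg/L × 666,000 L = 3239 g.
Product at 75.6% available Cl: 3239 / 0.756 = 4284 g.

4.28 kg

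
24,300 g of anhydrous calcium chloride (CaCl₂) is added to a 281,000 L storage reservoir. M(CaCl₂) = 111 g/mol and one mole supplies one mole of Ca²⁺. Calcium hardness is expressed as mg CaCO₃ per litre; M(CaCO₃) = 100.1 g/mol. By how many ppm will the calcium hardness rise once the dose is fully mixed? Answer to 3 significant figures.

78.0 ppm

Moles of Ca²⁺: 24,300 g ÷ 111 g/mol = 218.9 mol.
As CaCO₃: 218.9 mol × 100.1 g/mol = 21,910 g.
Rise: 21,910 g / 281,000 L × 1000 = 77.98 mg/L.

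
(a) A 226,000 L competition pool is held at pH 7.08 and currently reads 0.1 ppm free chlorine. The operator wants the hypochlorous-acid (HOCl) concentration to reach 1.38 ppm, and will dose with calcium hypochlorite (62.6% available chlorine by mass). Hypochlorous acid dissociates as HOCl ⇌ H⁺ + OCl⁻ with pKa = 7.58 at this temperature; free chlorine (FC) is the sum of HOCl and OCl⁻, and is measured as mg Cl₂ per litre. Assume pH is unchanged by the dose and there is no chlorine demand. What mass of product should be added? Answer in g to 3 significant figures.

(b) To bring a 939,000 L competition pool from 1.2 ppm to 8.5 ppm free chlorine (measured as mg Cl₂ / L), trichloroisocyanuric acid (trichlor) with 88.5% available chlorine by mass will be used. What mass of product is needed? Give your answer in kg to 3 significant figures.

(a) 620 g; (b) 7.75 kg

(a) [OCl⁻]/[HOCl] = 10^(pH − pKa) = 10^(7.08 − 7.58) = 0.3162; fraction as HOCl = 1/(1 + 0.3162) = 0.7597.
(a) Free chlorine required for 1.38 ppm HOCl: 1.38 / 0.7597 = 1.816 ppm.
(a) FC to add: 1.816 − 0.1 = 1.716 mg/L as Cl₂.
(a) Cl₂ equivalent: 1.716 mg/L × 226,000 L = 387.9 g.
(a) Product at 62.6% available Cl: 387.9 / 0.626 = 619.7 g.

(b) Chlorine deficit: 8.5 − 1.2 = 7.3 ppm = 7.3 mg/L as Cl₂.
(b) Cl₂ equivalent needed: 7.3 mg/L × 939,000 L = 6,855,000 mg = 6855 g.
(b) Product at 88.5% available chlorine: 6855 / 0.885 = 7745 g.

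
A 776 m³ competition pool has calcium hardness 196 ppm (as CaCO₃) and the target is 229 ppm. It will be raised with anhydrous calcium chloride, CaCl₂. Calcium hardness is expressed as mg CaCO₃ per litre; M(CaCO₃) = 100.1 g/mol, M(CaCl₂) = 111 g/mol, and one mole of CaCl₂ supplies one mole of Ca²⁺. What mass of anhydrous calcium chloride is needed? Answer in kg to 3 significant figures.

28.4 kg

Volume: 776 m³ = 776,000 L.
Hardness to add: (229 − 196) = 33 mg/L as CaCO₃ × 776,000 L = 25,610 g as CaCO₃.
Moles of Ca²⁺ (1 mol Ca²⁺ ≡ 1 mol CaCO₃): 25,610 / 100.1 g/mol = 255.8 mol.
Mass of CaCl₂: 255.8 × 111 = 28,400 g.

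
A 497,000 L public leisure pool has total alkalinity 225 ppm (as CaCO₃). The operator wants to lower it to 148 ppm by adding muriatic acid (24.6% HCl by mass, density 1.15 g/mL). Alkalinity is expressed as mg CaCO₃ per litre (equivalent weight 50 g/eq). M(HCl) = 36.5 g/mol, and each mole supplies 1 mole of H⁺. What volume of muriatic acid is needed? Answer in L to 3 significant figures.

Alkalinity to neutralize: (225 − 148) = 77 mg/L as CaCO₃ × 497,000 L = 38,270 g as CaCO₃.
Equivalents of H⁺ required: 38,270 ÷ 50 g/eq = 765.4 eq = 765.4 mol HCl.
Mass of HCl: 765.4 × 36.5 = 27,940 g.
Mass of 24.6% solution: 27,940 / 0.246 = 113,600 g.
Volume: 113,600 g ÷ 1.15 g/mL = 98,750 mL.

98.7 L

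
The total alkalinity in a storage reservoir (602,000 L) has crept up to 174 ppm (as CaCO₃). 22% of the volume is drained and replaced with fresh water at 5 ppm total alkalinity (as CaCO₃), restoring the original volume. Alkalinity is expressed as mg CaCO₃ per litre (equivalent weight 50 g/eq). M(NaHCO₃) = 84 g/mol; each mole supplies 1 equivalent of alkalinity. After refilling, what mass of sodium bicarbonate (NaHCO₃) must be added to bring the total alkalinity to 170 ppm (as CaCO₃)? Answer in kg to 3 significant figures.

33.6 kg

After draining 22% and refilling: 174 × 0.78 + 5 × 0.22 = 136.82 ppm.
Deficit to target: 170 − 136.82 = 33.18 mg/L.
As CaCO₃: 33.18 mg/L × 602,000 L = 19,970 g; ÷ 50 g/eq ÷ 1 = 399.5 mol NaHCO₃.
Mass: 399.5 × 84 = 33,560 g.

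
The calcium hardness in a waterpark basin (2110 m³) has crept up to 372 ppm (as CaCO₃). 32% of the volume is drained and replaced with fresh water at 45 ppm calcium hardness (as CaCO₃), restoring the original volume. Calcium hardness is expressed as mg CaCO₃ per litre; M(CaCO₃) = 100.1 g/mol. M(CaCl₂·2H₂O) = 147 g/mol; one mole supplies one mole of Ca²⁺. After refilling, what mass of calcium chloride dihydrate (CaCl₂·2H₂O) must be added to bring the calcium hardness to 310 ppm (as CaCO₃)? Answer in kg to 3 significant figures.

Volume: 2110 m³ = 2,110,000 L.
After draining 32% and refilling: 372 × 0.68 + 45 × 0.32 = 267.36 ppm.
Deficit to target: 310 − 267.36 = 42.64 mg/L.
As CaCO₃: 42.64 mg/L × 2,110,000 L = 89,970 g; ÷ 100.1 = 898.8 mol Ca²⁺.
Mass: 898.8 × 147 = 132,100 g.

132 kg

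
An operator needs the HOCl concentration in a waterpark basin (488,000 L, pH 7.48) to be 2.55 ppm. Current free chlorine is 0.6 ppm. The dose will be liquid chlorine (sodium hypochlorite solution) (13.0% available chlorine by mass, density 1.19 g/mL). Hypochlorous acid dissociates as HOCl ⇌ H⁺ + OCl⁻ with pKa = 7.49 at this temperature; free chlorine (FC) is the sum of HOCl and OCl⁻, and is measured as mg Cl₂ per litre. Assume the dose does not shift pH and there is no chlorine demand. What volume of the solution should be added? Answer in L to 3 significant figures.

[OCl⁻]/[HOCl] = 10^(pH − pKa) = 10^(7.48 − 7.49) = 0.9772; fraction as HOCl = 1/(1 + 0.9772) = 0.5058.
Free chlorine required for 2.55 ppm HOCl: 2.55 / 0.5058 = 5.042 ppm.
FC to add: 5.042 − 0.6 = 4.442 mg/L as Cl₂.
Cl₂ equivalent: 4.442 mg/L × 488,000 L = 2168 g.
Product at 13.0% available Cl: 2168 / 0.13 = 16,670 g.
Volume: 16,670 g ÷ 1.19 g/mL = 14,010 mL.

14.0 L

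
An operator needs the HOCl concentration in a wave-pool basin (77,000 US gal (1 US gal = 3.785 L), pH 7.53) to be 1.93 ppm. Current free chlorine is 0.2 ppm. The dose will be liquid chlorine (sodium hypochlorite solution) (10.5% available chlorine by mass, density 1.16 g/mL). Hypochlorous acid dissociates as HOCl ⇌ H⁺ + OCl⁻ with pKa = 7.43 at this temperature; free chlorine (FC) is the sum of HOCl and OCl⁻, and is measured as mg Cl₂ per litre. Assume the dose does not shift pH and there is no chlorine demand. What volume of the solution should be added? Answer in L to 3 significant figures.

9.95 L

Volume: 77,000 US gal × 3.785 L/gal = 291,445 L.
[OCl⁻]/[HOCl] = 10^(pH − pKa) = 10^(7.53 − 7.43) = 1.259; fraction as HOCl = 1/(1 + 1.259) = 0.4427.
Free chlorine required for 1.93 ppm HOCl: 1.93 / 0.4427 = 4.36 ppm.
FC to add: 4.36 − 0.2 = 4.16 mg/L as Cl₂.
Cl₂ equivalent: 4.16 mg/L × 291,445 L = 1212 g.
Product at 10.5% available Cl: 1212 / 0.105 = 11,550 g.
Volume: 11,550 g ÷ 1.16 g/mL = 9953 mL.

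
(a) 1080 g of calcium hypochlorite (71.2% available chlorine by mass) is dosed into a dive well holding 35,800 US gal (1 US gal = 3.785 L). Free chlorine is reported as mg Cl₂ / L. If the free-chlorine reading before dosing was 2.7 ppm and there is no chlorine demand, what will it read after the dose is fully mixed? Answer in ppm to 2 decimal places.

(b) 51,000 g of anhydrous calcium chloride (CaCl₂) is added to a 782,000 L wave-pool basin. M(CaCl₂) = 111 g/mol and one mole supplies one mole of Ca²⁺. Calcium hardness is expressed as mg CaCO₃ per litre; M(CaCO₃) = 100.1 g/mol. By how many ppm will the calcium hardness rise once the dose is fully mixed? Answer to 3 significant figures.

(a) Volume: 35,800 US gal × 3.785 L/gal = 135,503 L.
(a) Available chlorine delivered: 1080 g × 0.712 = 769 g as Cl₂.
(a) Concentration rise: 769 g / 135,503 L = 5.675 mg/L = 5.67 ppm.
(a) Final FC: 2.7 + 5.67 = 8.37 ppm.

(b) Moles of Ca²⁺: 51,000 g ÷ 111 g/mol = 459.5 mol.
(b) As CaCO₃: 459.5 mol × 100.1 g/mol = 45,990 g.
(b) Rise: 45,990 g / 782,000 L × 1000 = 58.81 mg/L.

(a) 8.37 ppm; (b) 58.8 ppm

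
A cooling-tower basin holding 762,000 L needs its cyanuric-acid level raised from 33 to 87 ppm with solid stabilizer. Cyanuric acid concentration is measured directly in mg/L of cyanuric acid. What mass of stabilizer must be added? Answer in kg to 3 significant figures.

CYA to add: (87 − 33) = 54 mg/L × 762,000 L = 41,150 g cyanuric acid.

41.1 kg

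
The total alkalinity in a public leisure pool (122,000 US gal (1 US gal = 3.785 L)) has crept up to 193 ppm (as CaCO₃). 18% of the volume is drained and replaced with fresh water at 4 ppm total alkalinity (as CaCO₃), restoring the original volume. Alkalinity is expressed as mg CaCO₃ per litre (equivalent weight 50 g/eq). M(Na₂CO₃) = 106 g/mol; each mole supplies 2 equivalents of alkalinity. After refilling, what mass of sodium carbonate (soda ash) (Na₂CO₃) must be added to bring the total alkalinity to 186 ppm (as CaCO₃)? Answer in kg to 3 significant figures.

Volume: 122,000 US gal × 3.785 L/gal = 461,770 L.
After draining 18% and refilling: 193 × 0.82 + 4 × 0.18 = 158.98 ppm.
Deficit to target: 186 − 158.98 = 27.02 mg/L.
As CaCO₃: 27.02 mg/L × 461,770 L = 12,480 g; ÷ 50 g/eq ÷ 2 = 124.8 mol Na₂CO₃.
Mass: 124.8 × 106 = 13,230 g.

13.2 kg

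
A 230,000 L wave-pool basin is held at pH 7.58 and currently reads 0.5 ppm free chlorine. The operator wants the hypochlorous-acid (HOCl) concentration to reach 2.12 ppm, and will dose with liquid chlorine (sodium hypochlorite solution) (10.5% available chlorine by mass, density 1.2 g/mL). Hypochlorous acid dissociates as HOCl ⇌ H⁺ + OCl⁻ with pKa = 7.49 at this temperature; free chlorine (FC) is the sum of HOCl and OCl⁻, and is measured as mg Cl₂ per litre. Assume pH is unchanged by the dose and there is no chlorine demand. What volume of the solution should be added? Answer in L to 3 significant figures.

[OCl⁻]/[HOCl] = 10^(pH − pKa) = 10^(7.58 − 7.49) = 1.23; fraction as HOCl = 1/(1 + 1.23) = 0.4484.
Free chlorine required for 2.12 ppm HOCl: 2.12 / 0.4484 = 4.728 ppm.
FC to add: 4.728 − 0.5 = 4.228 mg/L as Cl₂.
Cl₂ equivalent: 4.228 mg/L × 230,000 L = 972.5 g.
Product at 10.5% available Cl: 972.5 / 0.105 = 9262 g.
Volume: 9262 g ÷ 1.2 g/mL = 7718 mL.

7.72 L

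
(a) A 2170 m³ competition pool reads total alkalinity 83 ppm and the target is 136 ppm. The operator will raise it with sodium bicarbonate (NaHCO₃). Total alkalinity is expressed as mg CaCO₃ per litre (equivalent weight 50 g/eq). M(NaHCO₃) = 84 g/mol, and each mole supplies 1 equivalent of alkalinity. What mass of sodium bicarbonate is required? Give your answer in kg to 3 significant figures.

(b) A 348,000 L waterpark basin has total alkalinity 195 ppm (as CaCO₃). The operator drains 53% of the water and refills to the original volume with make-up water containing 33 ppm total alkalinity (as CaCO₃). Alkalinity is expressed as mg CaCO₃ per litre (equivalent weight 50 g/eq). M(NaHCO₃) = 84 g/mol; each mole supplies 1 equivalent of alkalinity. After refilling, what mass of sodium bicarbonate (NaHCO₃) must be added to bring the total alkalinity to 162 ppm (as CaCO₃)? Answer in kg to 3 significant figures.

(a) Volume: 2170 m³ = 2,170,000 L.
(a) Alkalinity to add: (136 − 83) = 53 mg/L as CaCO₃ × 2,170,000 L = 115,000 g as CaCO₃.
(a) Equivalents: 115,000 g ÷ 50 g/eq = 2300 eq.
(a) NaHCO₃ supplies 1 eq per mole → 2300 mol.
(a) Mass: 2300 mol × 84 g/mol = 193,200 g.

(b) After draining 53% and refilling: 195 × 0.47 + 33 × 0.53 = 109.14 ppm.
(b) Deficit to target: 162 − 109.14 = 52.86 mg/L.
(b) As CaCO₃: 52.86 mg/L × 348,000 L = 18,400 g; ÷ 50 g/eq ÷ 1 = 367.9 mol NaHCO₃.
(b) Mass: 367.9 × 84 = 30,900 g.

(a) 193 kg; (b) 30.9 kg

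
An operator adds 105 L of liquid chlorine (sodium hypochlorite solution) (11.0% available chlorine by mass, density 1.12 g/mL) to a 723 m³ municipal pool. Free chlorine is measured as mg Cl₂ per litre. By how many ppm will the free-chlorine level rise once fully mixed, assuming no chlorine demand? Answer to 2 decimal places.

17.89 ppm

Volume: 723 m³ = 723,000 L.
Mass of solution: 105 L × 1000 mL/L × 1.12 g/mL = 117,600 g.
Available chlorine delivered: 117,600 g × 0.11 = 12,940 g as Cl₂.
Concentration rise: 12,940 g / 723,000 L = 17.89 mg/L = 17.89 ppm.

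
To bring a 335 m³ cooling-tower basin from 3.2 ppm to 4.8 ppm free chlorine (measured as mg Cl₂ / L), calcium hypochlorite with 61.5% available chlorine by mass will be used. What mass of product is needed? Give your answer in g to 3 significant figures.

Volume: 335 m³ = 335,000 L.
Chlorine deficit: 4.8 − 3.2 = 1.6 ppm = 1.6 mg/L as Cl₂.
Cl₂ equivalent needed: 1.6 mg/L × 335,000 L = 536,000 mg = 536 g.
Product at 61.5% available chlorine: 536 / 0.615 = 871.5 g.

872 g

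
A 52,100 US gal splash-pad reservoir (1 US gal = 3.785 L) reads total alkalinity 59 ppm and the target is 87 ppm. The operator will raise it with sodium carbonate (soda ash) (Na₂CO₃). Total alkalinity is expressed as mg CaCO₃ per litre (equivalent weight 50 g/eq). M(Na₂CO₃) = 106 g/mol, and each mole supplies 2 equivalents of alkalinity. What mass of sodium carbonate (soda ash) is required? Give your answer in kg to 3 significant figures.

Volume: 52,100 US gal × 3.785 L/gal = 197,198 L.
Alkalinity to add: (87 − 59) = 28 mg/L as CaCO₃ × 197,198 L = 5522 g as CaCO₃.
Equivalents: 5522 g ÷ 50 g/eq = 110.4 eq.
Each mole of Na₂CO₃ supplies 2 eq, so 110.4 / 2 = 55.22 mol.
Mass: 55.22 mol × 106 g/mol = 5853 g.

5.85 kg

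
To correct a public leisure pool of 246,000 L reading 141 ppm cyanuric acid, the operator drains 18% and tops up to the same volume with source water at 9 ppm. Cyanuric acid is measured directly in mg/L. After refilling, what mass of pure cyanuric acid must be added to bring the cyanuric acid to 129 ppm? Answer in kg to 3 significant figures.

2.89 kg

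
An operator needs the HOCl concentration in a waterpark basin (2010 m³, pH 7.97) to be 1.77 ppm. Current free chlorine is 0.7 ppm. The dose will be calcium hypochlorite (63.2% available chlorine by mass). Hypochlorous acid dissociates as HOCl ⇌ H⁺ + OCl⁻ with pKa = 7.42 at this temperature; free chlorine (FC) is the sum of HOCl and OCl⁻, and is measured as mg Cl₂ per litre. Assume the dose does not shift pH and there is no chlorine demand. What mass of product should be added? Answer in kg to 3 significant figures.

Volume: 2010 m³ = 2,010,000 L.
[OCl⁻]/[HOCl] = 10^(pH − pKa) = 10^(7.97 − 7.42) = 3.548; fraction as HOCl = 1/(1 + 3.548) = 0.2199.
Free chlorine required for 1.77 ppm HOCl: 1.77 / 0.2199 = 8.05 ppm.
FC to add: 8.05 − 0.7 = 7.35 mg/L as Cl₂.
Cl₂ equivalent: 7.35 mg/L × 2,010,000 L = 14,770 g.
Product at 63.2% available Cl: 14,770 / 0.632 = 23,380 g.

23.4 kg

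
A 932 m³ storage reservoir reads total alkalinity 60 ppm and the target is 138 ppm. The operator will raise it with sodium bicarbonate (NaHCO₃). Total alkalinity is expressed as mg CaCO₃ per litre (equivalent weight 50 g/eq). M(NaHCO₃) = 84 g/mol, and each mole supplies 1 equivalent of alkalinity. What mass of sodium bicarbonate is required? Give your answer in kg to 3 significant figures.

122 kg

Volume: 932 m³ = 932,000 L.
Alkalinity to add: (138 − 60) = 78 mg/L as CaCO₃ × 932,000 L = 72,700 g as CaCO₃.
Equivalents: 72,700 g ÷ 50 g/eq = 1454 eq.
NaHCO₃ supplies 1 eq per mole → 1454 mol.
Mass: 1454 mol × 84 g/mol = 122,100 g.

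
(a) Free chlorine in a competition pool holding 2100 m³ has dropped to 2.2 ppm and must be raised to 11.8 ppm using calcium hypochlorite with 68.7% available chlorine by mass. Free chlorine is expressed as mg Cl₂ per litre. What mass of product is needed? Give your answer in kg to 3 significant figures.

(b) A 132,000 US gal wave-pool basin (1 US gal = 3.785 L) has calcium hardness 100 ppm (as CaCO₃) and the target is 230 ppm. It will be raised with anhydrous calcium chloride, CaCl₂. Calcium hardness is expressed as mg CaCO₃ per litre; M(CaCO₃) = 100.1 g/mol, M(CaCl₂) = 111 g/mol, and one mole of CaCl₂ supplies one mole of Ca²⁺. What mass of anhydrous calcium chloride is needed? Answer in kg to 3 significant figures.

(a) 29.3 kg; (b) 72.0 kg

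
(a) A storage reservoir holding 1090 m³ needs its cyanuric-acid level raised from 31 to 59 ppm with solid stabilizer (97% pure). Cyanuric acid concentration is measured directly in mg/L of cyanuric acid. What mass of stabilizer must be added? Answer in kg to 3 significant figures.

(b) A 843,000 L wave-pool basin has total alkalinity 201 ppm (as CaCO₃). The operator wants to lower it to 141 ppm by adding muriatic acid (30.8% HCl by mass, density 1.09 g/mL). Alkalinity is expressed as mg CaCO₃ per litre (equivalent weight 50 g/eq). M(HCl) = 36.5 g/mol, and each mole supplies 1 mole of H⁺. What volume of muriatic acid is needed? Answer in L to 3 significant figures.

(a) 31.5 kg; (b) 110 L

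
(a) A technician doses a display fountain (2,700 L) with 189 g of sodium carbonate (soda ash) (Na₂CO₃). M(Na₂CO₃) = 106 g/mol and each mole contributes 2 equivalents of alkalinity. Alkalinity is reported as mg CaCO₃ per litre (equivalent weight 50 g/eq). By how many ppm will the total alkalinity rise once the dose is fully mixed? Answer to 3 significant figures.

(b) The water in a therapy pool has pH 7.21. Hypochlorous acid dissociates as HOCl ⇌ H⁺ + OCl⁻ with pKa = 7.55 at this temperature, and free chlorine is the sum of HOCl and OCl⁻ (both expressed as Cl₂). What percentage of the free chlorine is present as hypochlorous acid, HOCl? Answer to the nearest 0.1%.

(a) Moles of Na₂CO₃: 189 g ÷ 106 g/mol = 1.783 mol → 3.566 eq of alkalinity.
(a) As CaCO₃: 3.566 eq × 50 g/eq = 178.3 g.
(a) Rise: 178.3 g / 2,700 L × 1000 = 66.04 mg/L.

(b) [OCl⁻]/[HOCl] = 10^(pH − pKa) = 10^(7.21 − 7.55) = 10^-0.34 = 0.4571.
(b) Fraction as HOCl = 1 / (1 + 0.4571) = 0.6863.

(a) 66.0 ppm; (b) 68.6%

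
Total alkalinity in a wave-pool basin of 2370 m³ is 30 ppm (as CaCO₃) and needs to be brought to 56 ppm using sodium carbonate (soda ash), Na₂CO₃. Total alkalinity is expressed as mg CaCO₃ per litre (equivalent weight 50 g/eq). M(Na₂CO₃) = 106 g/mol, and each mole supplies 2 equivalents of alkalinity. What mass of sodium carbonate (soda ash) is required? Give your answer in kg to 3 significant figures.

Volume: 2370 m³ = 2,370,000 L.
Alkalinity to add: (56 − 30) = 26 mg/L as CaCO₃ × 2,370,000 L = 61,620 g as CaCO₃.
Equivalents: 61,620 g ÷ 50 g/eq = 1232 eq.
Each mole of Na₂CO₃ supplies 2 eq, so 1232 / 2 = 616.2 mol.
Mass: 616.2 mol × 106 g/mol = 65,320 g.

65.3 kg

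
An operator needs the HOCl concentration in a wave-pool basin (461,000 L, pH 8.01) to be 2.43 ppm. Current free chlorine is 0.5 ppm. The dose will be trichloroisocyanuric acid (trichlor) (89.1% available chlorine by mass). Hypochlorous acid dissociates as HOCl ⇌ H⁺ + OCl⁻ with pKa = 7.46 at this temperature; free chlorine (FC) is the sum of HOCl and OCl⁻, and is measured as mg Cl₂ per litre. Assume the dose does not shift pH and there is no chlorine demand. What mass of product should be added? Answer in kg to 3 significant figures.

5.46 kg

[OCl⁻]/[HOCl] = 10^(pH − pKa) = 10^(8.01 − 7.46) = 3.548; fraction as HOCl = 1/(1 + 3.548) = 0.2199.
Free chlorine required for 2.43 ppm HOCl: 2.43 / 0.2199 = 11.05 ppm.
FC to add: 11.05 − 0.5 = 10.55 mg/L as Cl₂.
Cl₂ equivalent: 10.55 mg/L × 461,000 L = 4864 g.
Product at 89.1% available Cl: 4864 / 0.891 = 5460 g.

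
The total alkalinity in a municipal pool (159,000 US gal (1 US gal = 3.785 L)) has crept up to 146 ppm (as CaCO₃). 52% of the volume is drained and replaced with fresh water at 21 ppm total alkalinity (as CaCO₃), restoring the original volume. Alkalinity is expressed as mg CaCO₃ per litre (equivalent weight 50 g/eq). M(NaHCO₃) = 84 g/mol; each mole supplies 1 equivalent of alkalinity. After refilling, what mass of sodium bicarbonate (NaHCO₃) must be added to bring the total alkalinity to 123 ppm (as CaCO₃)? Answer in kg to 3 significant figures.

Volume: 159,000 US gal × 3.785 L/gal = 601,815 L.
After draining 52% and refilling: 146 × 0.48 + 21 × 0.52 = 81 ppm.
Deficit to target: 123 − 81 = 42 mg/L.
As CaCO₃: 42 mg/L × 601,815 L = 25,280 g; ÷ 50 g/eq ÷ 1 = 505.5 mol NaHCO₃.
Mass: 505.5 × 84 = 42,460 g.

42.5 kg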